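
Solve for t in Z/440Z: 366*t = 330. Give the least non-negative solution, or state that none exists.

55

gcd(366, 440) = 2, and 2 | 330, so solutions exist.
Divide through by 2: 183*t ≡ 165 mod 220.
183⁻¹ ≡ 107 (mod 220).
t ≡ 107*165 ≡ 55 (mod 220).
The smallest non-negative solution is t = 55.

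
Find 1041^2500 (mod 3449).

Compute successive squares:
1041^1 ≡ 1041 (mod 3449)
1041^2 ≡ 1041^2 = 1083681 ≡ 695 (mod 3449)
1041^4 ≡ 695^2 = 483025 ≡ 165 (mod 3449)
1041^8 ≡ 165^2 = 27225 ≡ 3082 (mod 3449)
1041^16 ≡ 3082^2 = 9498724 ≡ 178 (mod 3449)
1041^32 ≡ 178^2 = 31684 ≡ 643 (mod 3449)
1041^64 ≡ 643^2 = 413449 ≡ 3018 (mod 3449)
1041^128 ≡ 3018^2 = 9108324 ≡ 2964 (mod 3449)
1041^256 ≡ 2964^2 = 8785296 ≡ 693 (mod 3449)
1041^512 ≡ 693^2 = 480249 ≡ 838 (mod 3449)
1041^1024 ≡ 838^2 = 702244 ≡ 2097 (mod 3449)
1041^2048 ≡ 2097^2 = 4397409 ≡ 3383 (mod 3449)
1041^2500 = 1041^2048 * 1041^256 * 1041^128 * 1041^64 * 1041^4 ≡ 3383 * 693 * 2964 * 3018 * 165 (mod 3449).
Accumulate the product:
3383 * 693 = 2344419 ≡ 2548
2548 * 2964 = 7552272 ≡ 2411
2411 * 3018 = 7276398 ≡ 2457
2457 * 165 = 405405 ≡ 1872

1872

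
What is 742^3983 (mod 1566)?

70

3983 in binary is 111110001111, i.e. 3983 = 2048 + 1024 + 512 + 256 + 128 + 8 + 4 + 2 + 1.
742^1 ≡ 742 (mod 1566)
742^2 ≡ 742^2 = 550564 ≡ 898 (mod 1566)
742^4 ≡ 898^2 = 806404 ≡ 1480 (mod 1566)
742^8 ≡ 1480^2 = 2190400 ≡ 1132 (mod 1566)
742^16 ≡ 1132^2 = 1281424 ≡ 436 (mod 1566)
742^32 ≡ 436^2 = 190096 ≡ 610 (mod 1566)
742^64 ≡ 610^2 = 372100 ≡ 958 (mod 1566)
742^128 ≡ 958^2 = 917764 ≡ 88 (mod 1566)
742^256 ≡ 88^2 = 7744 ≡ 1480 (mod 1566)
742^512 ≡ 1480^2 = 2190400 ≡ 1132 (mod 1566)
742^1024 ≡ 1132^2 = 1281424 ≡ 436 (mod 1566)
742^2048 ≡ 436^2 = 190096 ≡ 610 (mod 1566)
742^3983 = 742^2048 * 742^1024 * 742^512 * 742^256 * 742^128 * 742^8 * 742^4 * 742^2 * 742^1 ≡ 610 * 436 * 1132 * 1480 * 88 * 1132 * 1480 * 898 * 742 (mod 1566).
Accumulate the product:
610 * 436 = 265960 ≡ 1306
1306 * 1132 = 1478392 ≡ 88
88 * 1480 = 130240 ≡ 262
262 * 88 = 23056 ≡ 1132
1132 * 1132 = 1281424 ≡ 436
436 * 1480 = 645280 ≡ 88
88 * 898 = 79024 ≡ 724
724 * 742 = 537208 ≡ 70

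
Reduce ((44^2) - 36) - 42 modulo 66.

(44)^2 ≡ 22 (mod 66)
22 - 36 = -14 ≡ 52 (mod 66)
52 - 42 = 10

10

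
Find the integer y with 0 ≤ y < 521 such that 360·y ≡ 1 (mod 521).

521 = 1*360 + 161
360 = 2*161 + 38
161 = 4*38 + 9
38 = 4*9 + 2
9 = 4*2 + 1
2 = 2*1 + 0
gcd(360, 521) = 1, so the inverse exists.
Back-substitute for 1:
1 = 1*9 − 4*2
  = −4*38 + 17*9
  = 17*161 − 72*38
  = −72*360 + 161*161
  = 161*521 − 233*360
So 360⁻¹ ≡ −233 ≡ 288 (mod 521).

288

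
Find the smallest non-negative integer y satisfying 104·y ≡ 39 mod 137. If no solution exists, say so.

gcd(104, 137) = 1, so a unique solution mod 137 exists.
104⁻¹ ≡ 83 (mod 137).
y ≡ 83·39 ≡ 86 (mod 137).

86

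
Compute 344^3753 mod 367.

86

Using repeated squaring:
3753 in binary is 111010101001, i.e. 3753 = 2048 + 1024 + 512 + 128 + 32 + 8 + 1.
344^1 ≡ 344 (mod 367)
344^2 ≡ 344^2 = 118336 ≡ 162 (mod 367)
344^4 ≡ 162^2 = 26244 ≡ 187 (mod 367)
344^8 ≡ 187^2 = 34969 ≡ 104 (mod 367)
344^16 ≡ 104^2 = 10816 ≡ 173 (mod 367)
344^32 ≡ 173^2 = 29929 ≡ 202 (mod 367)
344^64 ≡ 202^2 = 40804 ≡ 67 (mod 367)
344^128 ≡ 67^2 = 4489 ≡ 85 (mod 367)
344^256 ≡ 85^2 = 7225 ≡ 252 (mod 367)
344^512 ≡ 252^2 = 63504 ≡ 13 (mod 367)
344^1024 ≡ 13^2 = 169 (mod 367)
344^2048 ≡ 169^2 = 28561 ≡ 302 (mod 367)
344^3753 = 344^2048 * 344^1024 * 344^512 * 344^128 * 344^32 * 344^8 * 344^1 ≡ 302 * 169 * 13 * 85 * 202 * 104 * 344 (mod 367).
Accumulate the product:
302 * 169 = 51038 ≡ 25
25 * 13 = 325
325 * 85 = 27625 ≡ 100
100 * 202 = 20200 ≡ 15
15 * 104 = 1560 ≡ 92
92 * 344 = 31648 ≡ 86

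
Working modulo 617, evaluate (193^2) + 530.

142

(193)^2 ≡ 229 (mod 617)
229 + 530 = 759 ≡ 142 (mod 617)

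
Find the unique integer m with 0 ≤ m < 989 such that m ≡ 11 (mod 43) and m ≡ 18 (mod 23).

43⁻¹ mod 23: 43×15 ≡ 1 (mod 23), so 43⁻¹ ≡ 15.
m = 11 + 43×((18 − 11)×15 mod 23) = 11 + 43×13 = 570.

570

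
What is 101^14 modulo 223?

Compute successive squares:
14 in binary is 1110, i.e. 14 = 8 + 4 + 2.
101^1 ≡ 101 (mod 223)
101^2 ≡ 101^2 = 10201 ≡ 166 (mod 223)
101^4 ≡ 166^2 = 27556 ≡ 127 (mod 223)
101^8 ≡ 127^2 = 16129 ≡ 73 (mod 223)
101^14 = 101^8 × 101^4 × 101^2 ≡ 73 × 127 × 166 (mod 223).
Accumulate the product:
73 × 127 = 9271 ≡ 128
128 × 166 = 21248 ≡ 63

63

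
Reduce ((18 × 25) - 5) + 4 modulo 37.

18 × 25 = 450 ≡ 6 (mod 37)
6 - 5 = 1
1 + 4 = 5

5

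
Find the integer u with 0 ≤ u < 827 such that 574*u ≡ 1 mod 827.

Run the extended Euclidean algorithm:
827 = 1×574 + 253
574 = 2×253 + 68
253 = 3×68 + 49
68 = 1×49 + 19
49 = 2×19 + 11
19 = 1×11 + 8
11 = 1×8 + 3
8 = 2×3 + 2
3 = 1×2 + 1
2 = 2×1 + 0
gcd(574, 827) = 1, so the inverse exists.
Bézout: 1 = 211×827 − 304×574.
So 574⁻¹ ≡ −304 ≡ 523 (mod 827).

523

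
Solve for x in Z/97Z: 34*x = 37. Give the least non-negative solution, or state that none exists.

gcd(34, 97) = 1, so a unique solution mod 97 exists.
34⁻¹ ≡ 20 (mod 97).
x ≡ 20*37 ≡ 61 (mod 97).

61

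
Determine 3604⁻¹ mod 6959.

6428

By the extended Euclidean algorithm:
6959 = 1×3604 + 3355
3604 = 1×3355 + 249
3355 = 13×249 + 118
249 = 2×118 + 13
118 = 9×13 + 1
13 = 13×1 + 0
gcd(3604, 6959) = 1, so the inverse exists.
Bézout: 1 = 275×6959 − 531×3604.
So 3604⁻¹ ≡ −531 ≡ 6428 (mod 6959).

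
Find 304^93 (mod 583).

321

By square-and-multiply:
304^1 ≡ 304 (mod 583)
304^2 ≡ 304^2 = 92416 ≡ 302 (mod 583)
304^4 ≡ 302^2 = 91204 ≡ 256 (mod 583)
304^8 ≡ 256^2 = 65536 ≡ 240 (mod 583)
304^16 ≡ 240^2 = 57600 ≡ 466 (mod 583)
304^32 ≡ 466^2 = 217156 ≡ 280 (mod 583)
304^64 ≡ 280^2 = 78400 ≡ 278 (mod 583)
304^93 = 304^64 · 304^16 · 304^8 · 304^4 · 304^1 ≡ 278 · 466 · 240 · 256 · 304 (mod 583).
Accumulate the product:
278 · 466 = 129548 ≡ 122
122 · 240 = 29280 ≡ 130
130 · 256 = 33280 ≡ 49
49 · 304 = 14896 ≡ 321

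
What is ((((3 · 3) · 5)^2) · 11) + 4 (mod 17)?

9

3 · 3 = 9
9 · 5 = 45 ≡ 11 (mod 17)
(11)^2 ≡ 2 (mod 17)
2 · 11 = 22 ≡ 5 (mod 17)
5 + 4 = 9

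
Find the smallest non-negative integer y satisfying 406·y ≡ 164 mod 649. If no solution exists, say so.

gcd(406, 649) = 1, so a unique solution mod 649 exists.
406⁻¹ ≡ 219 (mod 649).
y ≡ 219·164 ≡ 221 (mod 649).

221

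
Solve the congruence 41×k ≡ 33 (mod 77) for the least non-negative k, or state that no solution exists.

gcd(41, 77) = 1, so a unique solution mod 77 exists.
41⁻¹ ≡ 62 (mod 77).
k ≡ 62×33 ≡ 44 (mod 77).

44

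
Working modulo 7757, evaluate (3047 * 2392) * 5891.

1533

3047 * 2392 = 7288424 ≡ 4601 (mod 7757)
4601 * 5891 = 27104491 ≡ 1533 (mod 7757)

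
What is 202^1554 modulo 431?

By square-and-multiply:
1554 in binary is 11000010010, i.e. 1554 = 1024 + 512 + 16 + 2.
202^1 ≡ 202 (mod 431)
202^2 ≡ 202^2 = 40804 ≡ 290 (mod 431)
202^4 ≡ 290^2 = 84100 ≡ 55 (mod 431)
202^8 ≡ 55^2 = 3025 ≡ 8 (mod 431)
202^16 ≡ 8^2 = 64 (mod 431)
202^32 ≡ 64^2 = 4096 ≡ 217 (mod 431)
202^64 ≡ 217^2 = 47089 ≡ 110 (mod 431)
202^128 ≡ 110^2 = 12100 ≡ 32 (mod 431)
202^256 ≡ 32^2 = 1024 ≡ 162 (mod 431)
202^512 ≡ 162^2 = 26244 ≡ 384 (mod 431)
202^1024 ≡ 384^2 = 147456 ≡ 54 (mod 431)
202^1554 = 202^1024 * 202^512 * 202^16 * 202^2 ≡ 54 * 384 * 64 * 290 (mod 431).
Accumulate the product:
54 * 384 = 20736 ≡ 48
48 * 64 = 3072 ≡ 55
55 * 290 = 15950 ≡ 3

3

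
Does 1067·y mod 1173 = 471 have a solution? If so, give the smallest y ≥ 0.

gcd(1067, 1173) = 1, so a unique solution mod 1173 exists.
1067⁻¹ ≡ 1007 (mod 1173).
y ≡ 1007·471 ≡ 405 (mod 1173).

405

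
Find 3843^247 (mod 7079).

3843^1 ≡ 3843 (mod 7079)
3843^2 ≡ 3843^2 = 14768649 ≡ 1855 (mod 7079)
3843^4 ≡ 1855^2 = 3441025 ≡ 631 (mod 7079)
3843^8 ≡ 631^2 = 398161 ≡ 1737 (mod 7079)
3843^16 ≡ 1737^2 = 3017169 ≡ 1515 (mod 7079)
3843^32 ≡ 1515^2 = 2295225 ≡ 1629 (mod 7079)
3843^64 ≡ 1629^2 = 2653641 ≡ 6095 (mod 7079)
3843^128 ≡ 6095^2 = 37149025 ≡ 5512 (mod 7079)
3843^247 = 3843^128 * 3843^64 * 3843^32 * 3843^16 * 3843^4 * 3843^2 * 3843^1 ≡ 5512 * 6095 * 1629 * 1515 * 631 * 1855 * 3843 (mod 7079).
Accumulate the product:
5512 * 6095 = 33595640 ≡ 5785
5785 * 1629 = 9423765 ≡ 1616
1616 * 1515 = 2448240 ≡ 5985
5985 * 631 = 3776535 ≡ 3428
3428 * 1855 = 6358940 ≡ 1998
1998 * 3843 = 7678314 ≡ 4678

4678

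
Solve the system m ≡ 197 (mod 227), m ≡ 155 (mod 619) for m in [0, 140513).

227⁻¹ mod 619: 227·30 ≡ 1 (mod 619), so 227⁻¹ ≡ 30.
m = 197 + 227·((155 − 197)·30 mod 619) = 197 + 227·597 = 135716.

135716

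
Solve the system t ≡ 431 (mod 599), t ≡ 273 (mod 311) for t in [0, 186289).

599⁻¹ mod 311: 599·27 ≡ 1 (mod 311), so 599⁻¹ ≡ 27.
t = 431 + 599·((273 − 431)·27 mod 311) = 431 + 599·88 = 53143.
Check: 53143 mod 599 = 431, 53143 mod 311 = 273. ✓

53143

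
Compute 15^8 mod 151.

90

By square-and-multiply:
15^1 ≡ 15 (mod 151)
15^2 ≡ 15^2 = 225 ≡ 74 (mod 151)
15^4 ≡ 74^2 = 5476 ≡ 40 (mod 151)
15^8 ≡ 40^2 = 1600 ≡ 90 (mod 151)
So 15^8 ≡ 90 (mod 151).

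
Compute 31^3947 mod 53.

50

Using repeated squaring:
31^1 ≡ 31 (mod 53)
31^2 ≡ 31^2 = 961 ≡ 7 (mod 53)
31^4 ≡ 7^2 = 49 (mod 53)
31^8 ≡ 49^2 = 2401 ≡ 16 (mod 53)
31^16 ≡ 16^2 = 256 ≡ 44 (mod 53)
31^32 ≡ 44^2 = 1936 ≡ 28 (mod 53)
31^64 ≡ 28^2 = 784 ≡ 42 (mod 53)
31^128 ≡ 42^2 = 1764 ≡ 15 (mod 53)
31^256 ≡ 15^2 = 225 ≡ 13 (mod 53)
31^512 ≡ 13^2 = 169 ≡ 10 (mod 53)
31^1024 ≡ 10^2 = 100 ≡ 47 (mod 53)
31^2048 ≡ 47^2 = 2209 ≡ 36 (mod 53)
31^3947 = 31^2048 × 31^1024 × 31^512 × 31^256 × 31^64 × 31^32 × 31^8 × 31^2 × 31^1 ≡ 36 × 47 × 10 × 13 × 42 × 28 × 16 × 7 × 31 (mod 53).
Accumulate the product:
36 × 47 = 1692 ≡ 49
49 × 10 = 490 ≡ 13
13 × 13 = 169 ≡ 10
10 × 42 = 420 ≡ 49
49 × 28 = 1372 ≡ 47
47 × 16 = 752 ≡ 10
10 × 7 = 70 ≡ 17
17 × 31 = 527 ≡ 50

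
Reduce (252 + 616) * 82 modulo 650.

326

252 + 616 = 868 ≡ 218 (mod 650)
218 * 82 = 17876 ≡ 326 (mod 650)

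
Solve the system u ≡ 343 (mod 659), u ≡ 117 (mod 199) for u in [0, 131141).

659⁻¹ mod 199: 659·61 ≡ 1 (mod 199), so 659⁻¹ ≡ 61.
u = 343 + 659·((117 − 343)·61 mod 199) = 343 + 659·144 = 95239.
Check: 95239 mod 659 = 343, 95239 mod 199 = 117. ✓

95239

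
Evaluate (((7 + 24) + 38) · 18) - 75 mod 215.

92

7 + 24 = 31
31 + 38 = 69
69 · 18 = 1242 ≡ 167 (mod 215)
167 - 75 = 92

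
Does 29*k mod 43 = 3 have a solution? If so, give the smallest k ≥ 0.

gcd(29, 43) = 1, so a unique solution mod 43 exists.
29⁻¹ ≡ 3 (mod 43).
k ≡ 3*3 ≡ 9 (mod 43).

9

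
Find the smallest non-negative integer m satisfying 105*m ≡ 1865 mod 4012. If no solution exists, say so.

973

gcd(105, 4012) = 1, so a unique solution mod 4012 exists.
105⁻¹ ≡ 2369 (mod 4012).
m ≡ 2369*1865 ≡ 973 (mod 4012).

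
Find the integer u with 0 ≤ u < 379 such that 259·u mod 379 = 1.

60

379 = 1*259 + 120
259 = 2*120 + 19
120 = 6*19 + 6
19 = 3*6 + 1
6 = 6*1 + 0
gcd(259, 379) = 1, so the inverse exists.
Back-substitute for 1:
1 = 1*19 − 3*6
  = −3*120 + 19*19
  = 19*259 − 41*120
  = −41*379 + 60*259
So 259⁻¹ ≡ 60 (mod 379).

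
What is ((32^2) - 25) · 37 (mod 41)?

22

(32)^2 ≡ 40 (mod 41)
40 - 25 = 15
15 · 37 = 555 ≡ 22 (mod 41)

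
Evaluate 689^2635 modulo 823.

820

2635 in binary is 101001001011, i.e. 2635 = 2048 + 512 + 64 + 8 + 2 + 1.
689^1 ≡ 689 (mod 823)
689^2 ≡ 689^2 = 474721 ≡ 673 (mod 823)
689^4 ≡ 673^2 = 452929 ≡ 279 (mod 823)
689^8 ≡ 279^2 = 77841 ≡ 479 (mod 823)
689^16 ≡ 479^2 = 229441 ≡ 647 (mod 823)
689^32 ≡ 647^2 = 418609 ≡ 525 (mod 823)
689^64 ≡ 525^2 = 275625 ≡ 743 (mod 823)
689^128 ≡ 743^2 = 552049 ≡ 639 (mod 823)
689^256 ≡ 639^2 = 408321 ≡ 113 (mod 823)
689^512 ≡ 113^2 = 12769 ≡ 424 (mod 823)
689^1024 ≡ 424^2 = 179776 ≡ 362 (mod 823)
689^2048 ≡ 362^2 = 131044 ≡ 187 (mod 823)
689^2635 = 689^2048 · 689^512 · 689^64 · 689^8 · 689^2 · 689^1 ≡ 187 · 424 · 743 · 479 · 673 · 689 (mod 823).
Accumulate the product:
187 · 424 = 79288 ≡ 280
280 · 743 = 208040 ≡ 644
644 · 479 = 308476 ≡ 674
674 · 673 = 453602 ≡ 129
129 · 689 = 88881 ≡ 820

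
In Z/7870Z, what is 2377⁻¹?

Apply the Euclidean algorithm and back-substitute:
7870 = 3·2377 + 739
2377 = 3·739 + 160
739 = 4·160 + 99
160 = 1·99 + 61
99 = 1·61 + 38
61 = 1·38 + 23
38 = 1·23 + 15
23 = 1·15 + 8
15 = 1·8 + 7
8 = 1·7 + 1
7 = 7·1 + 0
gcd(2377, 7870) = 1, so the inverse exists.
Back-substitute for 1:
1 = 1·8 − 1·7
  = −1·15 + 2·8
  = 2·23 − 3·15
  = −3·38 + 5·23
  = 5·61 − 8·38
  = −8·99 + 13·61
  = 13·160 − 21·99
  = −21·739 + 97·160
  = 97·2377 − 312·739
  = −312·7870 + 1033·2377
So 2377⁻¹ ≡ 1033 (mod 7870).

1033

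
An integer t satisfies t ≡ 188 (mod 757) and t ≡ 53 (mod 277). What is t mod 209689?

757⁻¹ mod 277: 757*131 ≡ 1 (mod 277), so 757⁻¹ ≡ 131.
t = 188 + 757*((53 − 188)*131 mod 277) = 188 + 757*43 = 32739.
Check: 32739 mod 757 = 188, 32739 mod 277 = 53. ✓

32739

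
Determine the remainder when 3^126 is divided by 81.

126 in binary is 1111110, i.e. 126 = 64 + 32 + 16 + 8 + 4 + 2.
3^1 ≡ 3 (mod 81)
3^2 ≡ 3^2 = 9 (mod 81)
3^4 ≡ 9^2 = 81 ≡ 0 (mod 81)
3^8 ≡ 0^2 = 0 (mod 81)
3^16 ≡ 0^2 = 0 (mod 81)
3^32 ≡ 0^2 = 0 (mod 81)
3^64 ≡ 0^2 = 0 (mod 81)
3^126 = 3^64 × 3^32 × 3^16 × 3^8 × 3^4 × 3^2 ≡ 0 × 0 × 0 × 0 × 0 × 9 (mod 81).
Accumulate the product:
0 × 0 = 0
0 × 0 = 0
0 × 0 = 0
0 × 0 = 0
0 × 9 = 0

0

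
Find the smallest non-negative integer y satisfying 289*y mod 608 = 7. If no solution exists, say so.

gcd(289, 608) = 1, so a unique solution mod 608 exists.
289⁻¹ ≡ 385 (mod 608).
y ≡ 385*7 ≡ 263 (mod 608).

263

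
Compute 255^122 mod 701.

389

By square-and-multiply:
255^1 ≡ 255 (mod 701)
255^2 ≡ 255^2 = 65025 ≡ 533 (mod 701)
255^4 ≡ 533^2 = 284089 ≡ 184 (mod 701)
255^8 ≡ 184^2 = 33856 ≡ 208 (mod 701)
255^16 ≡ 208^2 = 43264 ≡ 503 (mod 701)
255^32 ≡ 503^2 = 253009 ≡ 649 (mod 701)
255^64 ≡ 649^2 = 421201 ≡ 601 (mod 701)
255^122 = 255^64 * 255^32 * 255^16 * 255^8 * 255^2 ≡ 601 * 649 * 503 * 208 * 533 (mod 701).
Accumulate the product:
601 * 649 = 390049 ≡ 293
293 * 503 = 147379 ≡ 169
169 * 208 = 35152 ≡ 102
102 * 533 = 54366 ≡ 389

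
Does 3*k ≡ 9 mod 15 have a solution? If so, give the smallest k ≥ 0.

gcd(3, 15) = 3, and 3 | 9, so solutions exist.
Divide through by 3: 1*k ≡ 3 (mod 5).
1⁻¹ ≡ 1 (mod 5).
k ≡ 1*3 ≡ 3 (mod 5).
The smallest non-negative solution is k = 3.

3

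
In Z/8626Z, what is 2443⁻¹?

3199

Run the extended Euclidean algorithm:
8626 = 3·2443 + 1297
2443 = 1·1297 + 1146
1297 = 1·1146 + 151
1146 = 7·151 + 89
151 = 1·89 + 62
89 = 1·62 + 27
62 = 2·27 + 8
27 = 3·8 + 3
8 = 2·3 + 2
3 = 1·2 + 1
2 = 2·1 + 0
gcd(2443, 8626) = 1, so the inverse exists.
Bézout: 1 = −906·8626 + 3199·2443.
So 2443⁻¹ ≡ 3199 (mod 8626).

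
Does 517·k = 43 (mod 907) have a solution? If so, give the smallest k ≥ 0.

672

gcd(517, 907) = 1, so a unique solution mod 907 exists.
517⁻¹ ≡ 100 (mod 907).
k ≡ 100·43 ≡ 672 (mod 907).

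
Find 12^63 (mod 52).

12

Compute successive squares:
63 in binary is 111111, i.e. 63 = 32 + 16 + 8 + 4 + 2 + 1.
12^1 ≡ 12 (mod 52)
12^2 ≡ 12^2 = 144 ≡ 40 (mod 52)
12^4 ≡ 40^2 = 1600 ≡ 40 (mod 52)
12^8 ≡ 40^2 = 1600 ≡ 40 (mod 52)
12^16 ≡ 40^2 = 1600 ≡ 40 (mod 52)
12^32 ≡ 40^2 = 1600 ≡ 40 (mod 52)
12^63 = 12^32 * 12^16 * 12^8 * 12^4 * 12^2 * 12^1 ≡ 40 * 40 * 40 * 40 * 40 * 12 (mod 52).
Accumulate the product:
40 * 40 = 1600 ≡ 40
40 * 40 = 1600 ≡ 40
40 * 40 = 1600 ≡ 40
40 * 40 = 1600 ≡ 40
40 * 12 = 480 ≡ 12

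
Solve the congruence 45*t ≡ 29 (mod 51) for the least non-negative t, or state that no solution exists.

no solution

gcd(45, 51) = 3, and 3 does not divide 29.
So the congruence has no solution.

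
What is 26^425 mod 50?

425 in binary is 110101001, i.e. 425 = 256 + 128 + 32 + 8 + 1.
26^1 ≡ 26 (mod 50)
26^2 ≡ 26^2 = 676 ≡ 26 (mod 50)
26^4 ≡ 26^2 = 676 ≡ 26 (mod 50)
26^8 ≡ 26^2 = 676 ≡ 26 (mod 50)
26^16 ≡ 26^2 = 676 ≡ 26 (mod 50)
26^32 ≡ 26^2 = 676 ≡ 26 (mod 50)
26^64 ≡ 26^2 = 676 ≡ 26 (mod 50)
26^128 ≡ 26^2 = 676 ≡ 26 (mod 50)
26^256 ≡ 26^2 = 676 ≡ 26 (mod 50)
26^425 = 26^256 × 26^128 × 26^32 × 26^8 × 26^1 ≡ 26 × 26 × 26 × 26 × 26 (mod 50).
Accumulate the product:
26 × 26 = 676 ≡ 26
26 × 26 = 676 ≡ 26
26 × 26 = 676 ≡ 26
26 × 26 = 676 ≡ 26

26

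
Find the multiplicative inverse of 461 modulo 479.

133

Apply the Euclidean algorithm and back-substitute:
479 = 1*461 + 18
461 = 25*18 + 11
18 = 1*11 + 7
11 = 1*7 + 4
7 = 1*4 + 3
4 = 1*3 + 1
3 = 3*1 + 0
gcd(461, 479) = 1, so the inverse exists.
Bézout: 1 = −128*479 + 133*461.
So 461⁻¹ ≡ 133 (mod 479).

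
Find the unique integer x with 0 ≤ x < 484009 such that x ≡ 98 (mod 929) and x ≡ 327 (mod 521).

929⁻¹ mod 521: 929×438 ≡ 1 (mod 521), so 929⁻¹ ≡ 438.
x = 98 + 929×((327 − 98)×438 mod 521) = 98 + 929×270 = 250928.

250928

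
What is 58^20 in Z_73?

20 in binary is 10100, i.e. 20 = 16 + 4.
58^1 ≡ 58 (mod 73)
58^2 ≡ 58^2 = 3364 ≡ 6 (mod 73)
58^4 ≡ 6^2 = 36 (mod 73)
58^8 ≡ 36^2 = 1296 ≡ 55 (mod 73)
58^16 ≡ 55^2 = 3025 ≡ 32 (mod 73)
58^20 = 58^16 · 58^4 ≡ 32 · 36 (mod 73).
32 · 36 = 1152 ≡ 57 (mod 73).

57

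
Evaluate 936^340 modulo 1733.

1349

By square-and-multiply:
340 in binary is 101010100, i.e. 340 = 256 + 64 + 16 + 4.
936^1 ≡ 936 (mod 1733)
936^2 ≡ 936^2 = 876096 ≡ 931 (mod 1733)
936^4 ≡ 931^2 = 866761 ≡ 261 (mod 1733)
936^8 ≡ 261^2 = 68121 ≡ 534 (mod 1733)
936^16 ≡ 534^2 = 285156 ≡ 944 (mod 1733)
936^32 ≡ 944^2 = 891136 ≡ 374 (mod 1733)
936^64 ≡ 374^2 = 139876 ≡ 1236 (mod 1733)
936^128 ≡ 1236^2 = 1527696 ≡ 923 (mod 1733)
936^256 ≡ 923^2 = 851929 ≡ 1026 (mod 1733)
936^340 = 936^256 × 936^64 × 936^16 × 936^4 ≡ 1026 × 1236 × 944 × 261 (mod 1733).
Accumulate the product:
1026 × 1236 = 1268136 ≡ 1313
1313 × 944 = 1239472 ≡ 377
377 × 261 = 98397 ≡ 1349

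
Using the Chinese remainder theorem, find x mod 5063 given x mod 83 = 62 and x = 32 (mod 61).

83⁻¹ mod 61: 83*25 ≡ 1 (mod 61), so 83⁻¹ ≡ 25.
x = 62 + 83*((32 − 62)*25 mod 61) = 62 + 83*43 = 3631.
Check: 3631 mod 83 = 62, 3631 mod 61 = 32. ✓

3631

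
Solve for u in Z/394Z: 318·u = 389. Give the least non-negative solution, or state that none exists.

gcd(318, 394) = 2, and 2 does not divide 389.
So the congruence has no solution.

no solution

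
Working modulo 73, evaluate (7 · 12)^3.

17

7 · 12 = 84 ≡ 11 (mod 73)
(11)^3 ≡ 17 (mod 73)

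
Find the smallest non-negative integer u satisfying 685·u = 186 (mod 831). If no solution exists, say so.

363

gcd(685, 831) = 1, so a unique solution mod 831 exists.
685⁻¹ ≡ 757 (mod 831).
u ≡ 757·186 ≡ 363 (mod 831).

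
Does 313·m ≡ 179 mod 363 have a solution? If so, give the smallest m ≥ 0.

gcd(313, 363) = 1, so a unique solution mod 363 exists.
313⁻¹ ≡ 196 (mod 363).
m ≡ 196·179 ≡ 236 (mod 363).

236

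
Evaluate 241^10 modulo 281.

Using repeated squaring:
241^1 ≡ 241 (mod 281)
241^2 ≡ 241^2 = 58081 ≡ 195 (mod 281)
241^4 ≡ 195^2 = 38025 ≡ 90 (mod 281)
241^8 ≡ 90^2 = 8100 ≡ 232 (mod 281)
241^10 = 241^8 × 241^2 ≡ 232 × 195 (mod 281).
232 × 195 = 45240 ≡ 280 (mod 281).

280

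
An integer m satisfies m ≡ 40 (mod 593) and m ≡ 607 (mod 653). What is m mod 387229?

246135

593⁻¹ mod 653: 593·185 ≡ 1 (mod 653), so 593⁻¹ ≡ 185.
m = 40 + 593·((607 − 40)·185 mod 653) = 40 + 593·415 = 246135.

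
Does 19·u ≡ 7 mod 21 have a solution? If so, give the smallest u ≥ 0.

gcd(19, 21) = 1, so a unique solution mod 21 exists.
19⁻¹ ≡ 10 (mod 21).
u ≡ 10·7 ≡ 7 (mod 21).

7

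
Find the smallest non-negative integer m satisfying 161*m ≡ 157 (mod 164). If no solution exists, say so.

gcd(161, 164) = 1, so a unique solution mod 164 exists.
161⁻¹ ≡ 109 (mod 164).
m ≡ 109*157 ≡ 57 (mod 164).

57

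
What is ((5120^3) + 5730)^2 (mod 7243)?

3257

(5120)^3 ≡ 5517 (mod 7243)
5517 + 5730 = 11247 ≡ 4004 (mod 7243)
(4004)^2 ≡ 3257 (mod 7243)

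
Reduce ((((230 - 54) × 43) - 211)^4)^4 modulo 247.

196

230 - 54 = 176
176 × 43 = 7568 ≡ 158 (mod 247)
158 - 211 = -53 ≡ 194 (mod 247)
(194)^4 ≡ 66 (mod 247)
(66)^4 ≡ 196 (mod 247)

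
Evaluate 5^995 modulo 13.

8

Compute successive squares:
5^1 ≡ 5 (mod 13)
5^2 ≡ 5^2 = 25 ≡ 12 (mod 13)
5^4 ≡ 12^2 = 144 ≡ 1 (mod 13)
5^8 ≡ 1^2 = 1 (mod 13)
5^16 ≡ 1^2 = 1 (mod 13)
5^32 ≡ 1^2 = 1 (mod 13)
5^64 ≡ 1^2 = 1 (mod 13)
5^128 ≡ 1^2 = 1 (mod 13)
5^256 ≡ 1^2 = 1 (mod 13)
5^512 ≡ 1^2 = 1 (mod 13)
5^995 = 5^512 * 5^256 * 5^128 * 5^64 * 5^32 * 5^2 * 5^1 ≡ 1 * 1 * 1 * 1 * 1 * 12 * 5 (mod 13).
Accumulate the product:
1 * 1 = 1
1 * 1 = 1
1 * 1 = 1
1 * 1 = 1
1 * 12 = 12
12 * 5 = 60 ≡ 8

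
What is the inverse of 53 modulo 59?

49

59 = 1*53 + 6
53 = 8*6 + 5
6 = 1*5 + 1
5 = 5*1 + 0
gcd(53, 59) = 1, so the inverse exists.
Back-substitute for 1:
1 = 1*6 − 1*5
  = −1*53 + 9*6
  = 9*59 − 10*53
So 53⁻¹ ≡ −10 ≡ 49 (mod 59).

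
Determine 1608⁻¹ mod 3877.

Apply the Euclidean algorithm and back-substitute:
3877 = 2·1608 + 661
1608 = 2·661 + 286
661 = 2·286 + 89
286 = 3·89 + 19
89 = 4·19 + 13
19 = 1·13 + 6
13 = 2·6 + 1
6 = 6·1 + 0
gcd(1608, 3877) = 1, so the inverse exists.
Bézout: 1 = 253·3877 − 610·1608.
So 1608⁻¹ ≡ −610 ≡ 3267 (mod 3877).

3267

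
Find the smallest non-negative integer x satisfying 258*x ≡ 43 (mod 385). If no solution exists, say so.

321

gcd(258, 385) = 1, so a unique solution mod 385 exists.
258⁻¹ ≡ 97 (mod 385).
x ≡ 97*43 ≡ 321 (mod 385).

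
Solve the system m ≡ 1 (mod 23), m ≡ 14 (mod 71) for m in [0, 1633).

23⁻¹ mod 71: 23×34 ≡ 1 (mod 71), so 23⁻¹ ≡ 34.
m = 1 + 23×((14 − 1)×34 mod 71) = 1 + 23×16 = 369.

369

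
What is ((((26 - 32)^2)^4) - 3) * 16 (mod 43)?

26 - 32 = -6 ≡ 37 (mod 43)
(37)^2 ≡ 36 (mod 43)
(36)^4 ≡ 36 (mod 43)
36 - 3 = 33
33 * 16 = 528 ≡ 12 (mod 43)

12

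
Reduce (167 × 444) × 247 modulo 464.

12

167 × 444 = 74148 ≡ 372 (mod 464)
372 × 247 = 91884 ≡ 12 (mod 464)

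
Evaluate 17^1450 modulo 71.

1

1450 in binary is 10110101010, i.e. 1450 = 1024 + 256 + 128 + 32 + 8 + 2.
17^1 ≡ 17 (mod 71)
17^2 ≡ 17^2 = 289 ≡ 5 (mod 71)
17^4 ≡ 5^2 = 25 (mod 71)
17^8 ≡ 25^2 = 625 ≡ 57 (mod 71)
17^16 ≡ 57^2 = 3249 ≡ 54 (mod 71)
17^32 ≡ 54^2 = 2916 ≡ 5 (mod 71)
17^64 ≡ 5^2 = 25 (mod 71)
17^128 ≡ 25^2 = 625 ≡ 57 (mod 71)
17^256 ≡ 57^2 = 3249 ≡ 54 (mod 71)
17^512 ≡ 54^2 = 2916 ≡ 5 (mod 71)
17^1024 ≡ 5^2 = 25 (mod 71)
17^1450 = 17^1024 × 17^256 × 17^128 × 17^32 × 17^8 × 17^2 ≡ 25 × 54 × 57 × 5 × 57 × 5 (mod 71).
Accumulate the product:
25 × 54 = 1350 ≡ 1
1 × 57 = 57
57 × 5 = 285 ≡ 1
1 × 57 = 57
57 × 5 = 285 ≡ 1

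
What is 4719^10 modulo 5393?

2276

Using repeated squaring:
10 in binary is 1010, i.e. 10 = 8 + 2.
4719^1 ≡ 4719 (mod 5393)
4719^2 ≡ 4719^2 = 22268961 ≡ 1264 (mod 5393)
4719^4 ≡ 1264^2 = 1597696 ≡ 1368 (mod 5393)
4719^8 ≡ 1368^2 = 1871424 ≡ 53 (mod 5393)
4719^10 = 4719^8 · 4719^2 ≡ 53 · 1264 (mod 5393).
53 · 1264 = 66992 ≡ 2276 (mod 5393).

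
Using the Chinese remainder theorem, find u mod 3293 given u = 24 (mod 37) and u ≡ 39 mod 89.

37⁻¹ mod 89: 37*77 ≡ 1 (mod 89), so 37⁻¹ ≡ 77.
u = 24 + 37*((39 − 24)*77 mod 89) = 24 + 37*87 = 3243.

3243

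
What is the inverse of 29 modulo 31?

31 = 1*29 + 2
29 = 14*2 + 1
2 = 2*1 + 0
gcd(29, 31) = 1, so the inverse exists.
Back-substitute for 1:
1 = 1*29 − 14*2
  = −14*31 + 15*29
So 29⁻¹ ≡ 15 (mod 31).

15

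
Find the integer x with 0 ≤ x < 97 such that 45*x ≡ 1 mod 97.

Apply the Euclidean algorithm and back-substitute:
97 = 2×45 + 7
45 = 6×7 + 3
7 = 2×3 + 1
3 = 3×1 + 0
gcd(45, 97) = 1, so the inverse exists.
Back-substitute for 1:
1 = 1×7 − 2×3
  = −2×45 + 13×7
  = 13×97 − 28×45
So 45⁻¹ ≡ −28 ≡ 69 (mod 97).

69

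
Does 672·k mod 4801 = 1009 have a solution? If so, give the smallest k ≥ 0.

1709

gcd(672, 4801) = 1, so a unique solution mod 4801 exists.
672⁻¹ ≡ 4108 (mod 4801).
k ≡ 4108·1009 ≡ 1709 (mod 4801).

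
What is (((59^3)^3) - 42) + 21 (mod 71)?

0

(59)^3 ≡ 47 (mod 71)
(47)^3 ≡ 21 (mod 71)
21 - 42 = -21 ≡ 50 (mod 71)
50 + 21 = 71 ≡ 0 (mod 71)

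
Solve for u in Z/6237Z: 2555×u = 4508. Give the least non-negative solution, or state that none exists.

883

gcd(2555, 6237) = 7, and 7 | 4508, so solutions exist.
Divide through by 7: 365×u ≡ 644 mod 891.
365⁻¹ ≡ 83 (mod 891).
u ≡ 83×644 ≡ 883 (mod 891).
The smallest non-negative solution is u = 883.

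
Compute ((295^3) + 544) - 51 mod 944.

(295)^3 ≡ 295 (mod 944)
295 + 544 = 839
839 - 51 = 788

788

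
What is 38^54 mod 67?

1

54 in binary is 110110, i.e. 54 = 32 + 16 + 4 + 2.
38^1 ≡ 38 (mod 67)
38^2 ≡ 38^2 = 1444 ≡ 37 (mod 67)
38^4 ≡ 37^2 = 1369 ≡ 29 (mod 67)
38^8 ≡ 29^2 = 841 ≡ 37 (mod 67)
38^16 ≡ 37^2 = 1369 ≡ 29 (mod 67)
38^32 ≡ 29^2 = 841 ≡ 37 (mod 67)
38^54 = 38^32 × 38^16 × 38^4 × 38^2 ≡ 37 × 29 × 29 × 37 (mod 67).
Accumulate the product:
37 × 29 = 1073 ≡ 1
1 × 29 = 29
29 × 37 = 1073 ≡ 1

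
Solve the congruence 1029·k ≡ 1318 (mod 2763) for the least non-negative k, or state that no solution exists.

no solution

gcd(1029, 2763) = 3, and 3 does not divide 1318.
So the congruence has no solution.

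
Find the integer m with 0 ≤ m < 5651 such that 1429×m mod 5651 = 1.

5651 = 3·1429 + 1364
1429 = 1·1364 + 65
1364 = 20·65 + 64
65 = 1·64 + 1
64 = 64·1 + 0
gcd(1429, 5651) = 1, so the inverse exists.
Bézout: 1 = −22·5651 + 87·1429.
So 1429⁻¹ ≡ 87 (mod 5651).

87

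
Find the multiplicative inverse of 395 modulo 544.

387

By the extended Euclidean algorithm:
544 = 1×395 + 149
395 = 2×149 + 97
149 = 1×97 + 52
97 = 1×52 + 45
52 = 1×45 + 7
45 = 6×7 + 3
7 = 2×3 + 1
3 = 3×1 + 0
gcd(395, 544) = 1, so the inverse exists.
Back-substitute for 1:
1 = 1×7 − 2×3
  = −2×45 + 13×7
  = 13×52 − 15×45
  = −15×97 + 28×52
  = 28×149 − 43×97
  = −43×395 + 114×149
  = 114×544 − 157×395
So 395⁻¹ ≡ −157 ≡ 387 (mod 544).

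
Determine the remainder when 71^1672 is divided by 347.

Using repeated squaring:
71^1 ≡ 71 (mod 347)
71^2 ≡ 71^2 = 5041 ≡ 183 (mod 347)
71^4 ≡ 183^2 = 33489 ≡ 177 (mod 347)
71^8 ≡ 177^2 = 31329 ≡ 99 (mod 347)
71^16 ≡ 99^2 = 9801 ≡ 85 (mod 347)
71^32 ≡ 85^2 = 7225 ≡ 285 (mod 347)
71^64 ≡ 285^2 = 81225 ≡ 27 (mod 347)
71^128 ≡ 27^2 = 729 ≡ 35 (mod 347)
71^256 ≡ 35^2 = 1225 ≡ 184 (mod 347)
71^512 ≡ 184^2 = 33856 ≡ 197 (mod 347)
71^1024 ≡ 197^2 = 38809 ≡ 292 (mod 347)
71^1672 = 71^1024 · 71^512 · 71^128 · 71^8 ≡ 292 · 197 · 35 · 99 (mod 347).
Accumulate the product:
292 · 197 = 57524 ≡ 269
269 · 35 = 9415 ≡ 46
46 · 99 = 4554 ≡ 43

43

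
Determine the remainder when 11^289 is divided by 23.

20

Compute successive squares:
11^1 ≡ 11 (mod 23)
11^2 ≡ 11^2 = 121 ≡ 6 (mod 23)
11^4 ≡ 6^2 = 36 ≡ 13 (mod 23)
11^8 ≡ 13^2 = 169 ≡ 8 (mod 23)
11^16 ≡ 8^2 = 64 ≡ 18 (mod 23)
11^32 ≡ 18^2 = 324 ≡ 2 (mod 23)
11^64 ≡ 2^2 = 4 (mod 23)
11^128 ≡ 4^2 = 16 (mod 23)
11^256 ≡ 16^2 = 256 ≡ 3 (mod 23)
11^289 = 11^256 × 11^32 × 11^1 ≡ 3 × 2 × 11 (mod 23).
Accumulate the product:
3 × 2 = 6
6 × 11 = 66 ≡ 20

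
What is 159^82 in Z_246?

Using repeated squaring:
159^1 ≡ 159 (mod 246)
159^2 ≡ 159^2 = 25281 ≡ 189 (mod 246)
159^4 ≡ 189^2 = 35721 ≡ 51 (mod 246)
159^8 ≡ 51^2 = 2601 ≡ 141 (mod 246)
159^16 ≡ 141^2 = 19881 ≡ 201 (mod 246)
159^32 ≡ 201^2 = 40401 ≡ 57 (mod 246)
159^64 ≡ 57^2 = 3249 ≡ 51 (mod 246)
159^82 = 159^64 * 159^16 * 159^2 ≡ 51 * 201 * 189 (mod 246).
Accumulate the product:
51 * 201 = 10251 ≡ 165
165 * 189 = 31185 ≡ 189

189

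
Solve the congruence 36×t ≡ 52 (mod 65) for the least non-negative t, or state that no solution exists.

gcd(36, 65) = 1, so a unique solution mod 65 exists.
36⁻¹ ≡ 56 (mod 65).
t ≡ 56×52 ≡ 52 (mod 65).

52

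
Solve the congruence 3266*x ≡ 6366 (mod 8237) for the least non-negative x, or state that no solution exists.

gcd(3266, 8237) = 1, so a unique solution mod 8237 exists.
3266⁻¹ ≡ 1430 (mod 8237).
x ≡ 1430*6366 ≡ 1495 (mod 8237).

1495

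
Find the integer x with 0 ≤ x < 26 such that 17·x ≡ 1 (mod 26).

23

Run the extended Euclidean algorithm:
26 = 1×17 + 9
17 = 1×9 + 8
9 = 1×8 + 1
8 = 8×1 + 0
gcd(17, 26) = 1, so the inverse exists.
Bézout: 1 = 2×26 − 3×17.
So 17⁻¹ ≡ −3 ≡ 23 (mod 26).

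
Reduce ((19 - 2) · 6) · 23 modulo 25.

19 - 2 = 17
17 · 6 = 102 ≡ 2 (mod 25)
2 · 23 = 46 ≡ 21 (mod 25)

21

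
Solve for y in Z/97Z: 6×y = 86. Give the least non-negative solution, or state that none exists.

79

gcd(6, 97) = 1, so a unique solution mod 97 exists.
6⁻¹ ≡ 81 (mod 97).
y ≡ 81×86 ≡ 79 (mod 97).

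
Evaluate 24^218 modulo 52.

4

218 in binary is 11011010, i.e. 218 = 128 + 64 + 16 + 8 + 2.
24^1 ≡ 24 (mod 52)
24^2 ≡ 24^2 = 576 ≡ 4 (mod 52)
24^4 ≡ 4^2 = 16 (mod 52)
24^8 ≡ 16^2 = 256 ≡ 48 (mod 52)
24^16 ≡ 48^2 = 2304 ≡ 16 (mod 52)
24^32 ≡ 16^2 = 256 ≡ 48 (mod 52)
24^64 ≡ 48^2 = 2304 ≡ 16 (mod 52)
24^128 ≡ 16^2 = 256 ≡ 48 (mod 52)
24^218 = 24^128 · 24^64 · 24^16 · 24^8 · 24^2 ≡ 48 · 16 · 16 · 48 · 4 (mod 52).
Accumulate the product:
48 · 16 = 768 ≡ 40
40 · 16 = 640 ≡ 16
16 · 48 = 768 ≡ 40
40 · 4 = 160 ≡ 4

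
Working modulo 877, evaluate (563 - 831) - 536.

73

563 - 831 = -268 ≡ 609 (mod 877)
609 - 536 = 73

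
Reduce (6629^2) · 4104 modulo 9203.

8982

(6629)^2 ≡ 8519 (mod 9203)
8519 · 4104 = 34961976 ≡ 8982 (mod 9203)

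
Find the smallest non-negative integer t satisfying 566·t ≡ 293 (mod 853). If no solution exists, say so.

gcd(566, 853) = 1, so a unique solution mod 853 exists.
566⁻¹ ≡ 746 (mod 853).
t ≡ 746·293 ≡ 210 (mod 853).

210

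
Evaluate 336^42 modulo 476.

By square-and-multiply:
336^1 ≡ 336 (mod 476)
336^2 ≡ 336^2 = 112896 ≡ 84 (mod 476)
336^4 ≡ 84^2 = 7056 ≡ 392 (mod 476)
336^8 ≡ 392^2 = 153664 ≡ 392 (mod 476)
336^16 ≡ 392^2 = 153664 ≡ 392 (mod 476)
336^32 ≡ 392^2 = 153664 ≡ 392 (mod 476)
336^42 = 336^32 · 336^8 · 336^2 ≡ 392 · 392 · 84 (mod 476).
Accumulate the product:
392 · 392 = 153664 ≡ 392
392 · 84 = 32928 ≡ 84

84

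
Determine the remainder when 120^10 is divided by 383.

10 in binary is 1010, i.e. 10 = 8 + 2.
120^1 ≡ 120 (mod 383)
120^2 ≡ 120^2 = 14400 ≡ 229 (mod 383)
120^4 ≡ 229^2 = 52441 ≡ 353 (mod 383)
120^8 ≡ 353^2 = 124609 ≡ 134 (mod 383)
120^10 = 120^8 × 120^2 ≡ 134 × 229 (mod 383).
134 × 229 = 30686 ≡ 46 (mod 383).

46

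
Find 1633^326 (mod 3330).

Compute successive squares:
326 in binary is 101000110, i.e. 326 = 256 + 64 + 4 + 2.
1633^1 ≡ 1633 (mod 3330)
1633^2 ≡ 1633^2 = 2666689 ≡ 2689 (mod 3330)
1633^4 ≡ 2689^2 = 7230721 ≡ 1291 (mod 3330)
1633^8 ≡ 1291^2 = 1666681 ≡ 1681 (mod 3330)
1633^16 ≡ 1681^2 = 2825761 ≡ 1921 (mod 3330)
1633^32 ≡ 1921^2 = 3690241 ≡ 601 (mod 3330)
1633^64 ≡ 601^2 = 361201 ≡ 1561 (mod 3330)
1633^128 ≡ 1561^2 = 2436721 ≡ 2491 (mod 3330)
1633^256 ≡ 2491^2 = 6205081 ≡ 1291 (mod 3330)
1633^326 = 1633^256 * 1633^64 * 1633^4 * 1633^2 ≡ 1291 * 1561 * 1291 * 2689 (mod 3330).
Accumulate the product:
1291 * 1561 = 2015251 ≡ 601
601 * 1291 = 775891 ≡ 1
1 * 2689 = 2689

2689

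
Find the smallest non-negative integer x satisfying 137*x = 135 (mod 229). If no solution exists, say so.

gcd(137, 229) = 1, so a unique solution mod 229 exists.
137⁻¹ ≡ 112 (mod 229).
x ≡ 112*135 ≡ 6 (mod 229).

6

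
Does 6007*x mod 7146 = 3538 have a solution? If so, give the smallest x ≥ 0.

5794

gcd(6007, 7146) = 1, so a unique solution mod 7146 exists.
6007⁻¹ ≡ 5245 (mod 7146).
x ≡ 5245*3538 ≡ 5794 (mod 7146).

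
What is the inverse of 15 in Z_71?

Apply the Euclidean algorithm and back-substitute:
71 = 4·15 + 11
15 = 1·11 + 4
11 = 2·4 + 3
4 = 1·3 + 1
3 = 3·1 + 0
gcd(15, 71) = 1, so the inverse exists.
Back-substitute for 1:
1 = 1·4 − 1·3
  = −1·11 + 3·4
  = 3·15 − 4·11
  = −4·71 + 19·15
So 15⁻¹ ≡ 19 (mod 71).

19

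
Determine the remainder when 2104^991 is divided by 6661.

Using repeated squaring:
991 in binary is 1111011111, i.e. 991 = 512 + 256 + 128 + 64 + 16 + 8 + 4 + 2 + 1.
2104^1 ≡ 2104 (mod 6661)
2104^2 ≡ 2104^2 = 4426816 ≡ 3912 (mod 6661)
2104^4 ≡ 3912^2 = 15303744 ≡ 3427 (mod 6661)
2104^8 ≡ 3427^2 = 11744329 ≡ 986 (mod 6661)
2104^16 ≡ 986^2 = 972196 ≡ 6351 (mod 6661)
2104^32 ≡ 6351^2 = 40335201 ≡ 2846 (mod 6661)
2104^64 ≡ 2846^2 = 8099716 ≡ 6601 (mod 6661)
2104^128 ≡ 6601^2 = 43573201 ≡ 3600 (mod 6661)
2104^256 ≡ 3600^2 = 12960000 ≡ 4355 (mod 6661)
2104^512 ≡ 4355^2 = 18966025 ≡ 2158 (mod 6661)
2104^991 = 2104^512 × 2104^256 × 2104^128 × 2104^64 × 2104^16 × 2104^8 × 2104^4 × 2104^2 × 2104^1 ≡ 2158 × 4355 × 3600 × 6601 × 6351 × 986 × 3427 × 3912 × 2104 (mod 6661).
Accumulate the product:
2158 × 4355 = 9398090 ≡ 6080
6080 × 3600 = 21888000 ≡ 6615
6615 × 6601 = 43665615 ≡ 2760
2760 × 6351 = 17528760 ≡ 3669
3669 × 986 = 3617634 ≡ 711
711 × 3427 = 2436597 ≡ 5332
5332 × 3912 = 20858784 ≡ 3193
3193 × 2104 = 6718072 ≡ 3784

3784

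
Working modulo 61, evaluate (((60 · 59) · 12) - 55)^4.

42

60 · 59 = 3540 ≡ 2 (mod 61)
2 · 12 = 24
24 - 55 = -31 ≡ 30 (mod 61)
(30)^4 ≡ 42 (mod 61)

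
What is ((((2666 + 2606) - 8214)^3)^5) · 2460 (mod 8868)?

2664

2666 + 2606 = 5272
5272 - 8214 = -2942 ≡ 5926 (mod 8868)
(5926)^3 ≡ 8656 (mod 8868)
(8656)^5 ≡ 5704 (mod 8868)
5704 · 2460 = 14031840 ≡ 2664 (mod 8868)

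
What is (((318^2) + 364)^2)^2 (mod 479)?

(318)^2 ≡ 55 (mod 479)
55 + 364 = 419
(419)^2 ≡ 247 (mod 479)
(247)^2 ≡ 176 (mod 479)

176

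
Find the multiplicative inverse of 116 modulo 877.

688

Run the extended Euclidean algorithm:
877 = 7×116 + 65
116 = 1×65 + 51
65 = 1×51 + 14
51 = 3×14 + 9
14 = 1×9 + 5
9 = 1×5 + 4
5 = 1×4 + 1
4 = 4×1 + 0
gcd(116, 877) = 1, so the inverse exists.
Back-substitute for 1:
1 = 1×5 − 1×4
  = −1×9 + 2×5
  = 2×14 − 3×9
  = −3×51 + 11×14
  = 11×65 − 14×51
  = −14×116 + 25×65
  = 25×877 − 189×116
So 116⁻¹ ≡ −189 ≡ 688 (mod 877).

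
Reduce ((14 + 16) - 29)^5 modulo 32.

1

14 + 16 = 30
30 - 29 = 1
(1)^5 ≡ 1 (mod 32)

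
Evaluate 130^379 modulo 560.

Compute successive squares:
379 in binary is 101111011, i.e. 379 = 256 + 64 + 32 + 16 + 8 + 2 + 1.
130^1 ≡ 130 (mod 560)
130^2 ≡ 130^2 = 16900 ≡ 100 (mod 560)
130^4 ≡ 100^2 = 10000 ≡ 480 (mod 560)
130^8 ≡ 480^2 = 230400 ≡ 240 (mod 560)
130^16 ≡ 240^2 = 57600 ≡ 480 (mod 560)
130^32 ≡ 480^2 = 230400 ≡ 240 (mod 560)
130^64 ≡ 240^2 = 57600 ≡ 480 (mod 560)
130^128 ≡ 480^2 = 230400 ≡ 240 (mod 560)
130^256 ≡ 240^2 = 57600 ≡ 480 (mod 560)
130^379 = 130^256 · 130^64 · 130^32 · 130^16 · 130^8 · 130^2 · 130^1 ≡ 480 · 480 · 240 · 480 · 240 · 100 · 130 (mod 560).
Accumulate the product:
480 · 480 = 230400 ≡ 240
240 · 240 = 57600 ≡ 480
480 · 480 = 230400 ≡ 240
240 · 240 = 57600 ≡ 480
480 · 100 = 48000 ≡ 400
400 · 130 = 52000 ≡ 480

480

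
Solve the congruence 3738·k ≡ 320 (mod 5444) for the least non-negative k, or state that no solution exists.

gcd(3738, 5444) = 2, and 2 | 320, so solutions exist.
Divide through by 2: 1869·k mod 2722 = 160.
1869⁻¹ ≡ 501 (mod 2722).
k ≡ 501·160 ≡ 1222 (mod 2722).
The smallest non-negative solution is k = 1222.

1222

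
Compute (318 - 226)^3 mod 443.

318 - 226 = 92
(92)^3 ≡ 337 (mod 443)

337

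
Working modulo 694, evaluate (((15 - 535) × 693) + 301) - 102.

15 - 535 = -520 ≡ 174 (mod 694)
174 × 693 = 120582 ≡ 520 (mod 694)
520 + 301 = 821 ≡ 127 (mod 694)
127 - 102 = 25

25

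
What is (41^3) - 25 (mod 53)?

(41)^3 ≡ 21 (mod 53)
21 - 25 = -4 ≡ 49 (mod 53)

49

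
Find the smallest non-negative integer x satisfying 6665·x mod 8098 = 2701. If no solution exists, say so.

gcd(6665, 8098) = 1, so a unique solution mod 8098 exists.
6665⁻¹ ≡ 1571 (mod 8098).
x ≡ 1571·2701 ≡ 8017 (mod 8098).

8017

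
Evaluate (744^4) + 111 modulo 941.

340

(744)^4 ≡ 229 (mod 941)
229 + 111 = 340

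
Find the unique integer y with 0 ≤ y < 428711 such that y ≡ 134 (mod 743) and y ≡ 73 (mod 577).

743⁻¹ mod 577: 743×73 ≡ 1 (mod 577), so 743⁻¹ ≡ 73.
y = 134 + 743×((73 − 134)×73 mod 577) = 134 + 743×163 = 121243.
Check: 121243 mod 743 = 134, 121243 mod 577 = 73. ✓

121243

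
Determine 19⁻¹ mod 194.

194 = 10*19 + 4
19 = 4*4 + 3
4 = 1*3 + 1
3 = 3*1 + 0
gcd(19, 194) = 1, so the inverse exists.
Back-substitute for 1:
1 = 1*4 − 1*3
  = −1*19 + 5*4
  = 5*194 − 51*19
So 19⁻¹ ≡ −51 ≡ 143 (mod 194).

143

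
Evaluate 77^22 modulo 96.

Using repeated squaring:
22 in binary is 10110, i.e. 22 = 16 + 4 + 2.
77^1 ≡ 77 (mod 96)
77^2 ≡ 77^2 = 5929 ≡ 73 (mod 96)
77^4 ≡ 73^2 = 5329 ≡ 49 (mod 96)
77^8 ≡ 49^2 = 2401 ≡ 1 (mod 96)
77^16 ≡ 1^2 = 1 (mod 96)
77^22 = 77^16 × 77^4 × 77^2 ≡ 1 × 49 × 73 (mod 96).
Accumulate the product:
1 × 49 = 49
49 × 73 = 3577 ≡ 25

25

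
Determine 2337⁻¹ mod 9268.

5445

By the extended Euclidean algorithm:
9268 = 3×2337 + 2257
2337 = 1×2257 + 80
2257 = 28×80 + 17
80 = 4×17 + 12
17 = 1×12 + 5
12 = 2×5 + 2
5 = 2×2 + 1
2 = 2×1 + 0
gcd(2337, 9268) = 1, so the inverse exists.
Back-substitute for 1:
1 = 1×5 − 2×2
  = −2×12 + 5×5
  = 5×17 − 7×12
  = −7×80 + 33×17
  = 33×2257 − 931×80
  = −931×2337 + 964×2257
  = 964×9268 − 3823×2337
So 2337⁻¹ ≡ −3823 ≡ 5445 (mod 9268).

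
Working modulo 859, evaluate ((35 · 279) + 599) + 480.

536

35 · 279 = 9765 ≡ 316 (mod 859)
316 + 599 = 915 ≡ 56 (mod 859)
56 + 480 = 536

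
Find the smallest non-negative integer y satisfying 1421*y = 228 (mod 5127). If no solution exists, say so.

5055

gcd(1421, 5127) = 1, so a unique solution mod 5127 exists.
1421⁻¹ ≡ 1169 (mod 5127).
y ≡ 1169*228 ≡ 5055 (mod 5127).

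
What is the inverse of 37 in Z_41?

10

41 = 1*37 + 4
37 = 9*4 + 1
4 = 4*1 + 0
gcd(37, 41) = 1, so the inverse exists.
Back-substitute for 1:
1 = 1*37 − 9*4
  = −9*41 + 10*37
So 37⁻¹ ≡ 10 (mod 41).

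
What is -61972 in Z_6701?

5038

-61972 = -10×6701 + 5038, so -61972 ≡ 5038 (mod 6701).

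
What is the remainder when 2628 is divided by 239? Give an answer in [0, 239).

238

2628 = 10·239 + 238, so 2628 ≡ 238 (mod 239).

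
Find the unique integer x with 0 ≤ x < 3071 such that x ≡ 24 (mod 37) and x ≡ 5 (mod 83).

37⁻¹ mod 83: 37*9 ≡ 1 (mod 83), so 37⁻¹ ≡ 9.
x = 24 + 37*((5 − 24)*9 mod 83) = 24 + 37*78 = 2910.

2910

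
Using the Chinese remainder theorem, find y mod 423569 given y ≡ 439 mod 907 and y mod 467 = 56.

374123

907⁻¹ mod 467: 907·294 ≡ 1 (mod 467), so 907⁻¹ ≡ 294.
y = 439 + 907·((56 − 439)·294 mod 467) = 439 + 907·412 = 374123.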